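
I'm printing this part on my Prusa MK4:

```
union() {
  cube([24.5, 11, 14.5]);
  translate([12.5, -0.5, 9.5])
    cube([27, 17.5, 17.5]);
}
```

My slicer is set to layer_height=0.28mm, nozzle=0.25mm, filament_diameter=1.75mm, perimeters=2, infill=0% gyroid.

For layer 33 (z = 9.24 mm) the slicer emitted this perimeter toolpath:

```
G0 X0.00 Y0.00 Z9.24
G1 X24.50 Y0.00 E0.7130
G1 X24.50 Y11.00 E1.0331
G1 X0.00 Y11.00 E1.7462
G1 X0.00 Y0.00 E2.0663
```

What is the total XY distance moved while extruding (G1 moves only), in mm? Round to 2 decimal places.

Sum the Euclidean lengths of each G1 segment: total = 71.00 mm.

71.00 mm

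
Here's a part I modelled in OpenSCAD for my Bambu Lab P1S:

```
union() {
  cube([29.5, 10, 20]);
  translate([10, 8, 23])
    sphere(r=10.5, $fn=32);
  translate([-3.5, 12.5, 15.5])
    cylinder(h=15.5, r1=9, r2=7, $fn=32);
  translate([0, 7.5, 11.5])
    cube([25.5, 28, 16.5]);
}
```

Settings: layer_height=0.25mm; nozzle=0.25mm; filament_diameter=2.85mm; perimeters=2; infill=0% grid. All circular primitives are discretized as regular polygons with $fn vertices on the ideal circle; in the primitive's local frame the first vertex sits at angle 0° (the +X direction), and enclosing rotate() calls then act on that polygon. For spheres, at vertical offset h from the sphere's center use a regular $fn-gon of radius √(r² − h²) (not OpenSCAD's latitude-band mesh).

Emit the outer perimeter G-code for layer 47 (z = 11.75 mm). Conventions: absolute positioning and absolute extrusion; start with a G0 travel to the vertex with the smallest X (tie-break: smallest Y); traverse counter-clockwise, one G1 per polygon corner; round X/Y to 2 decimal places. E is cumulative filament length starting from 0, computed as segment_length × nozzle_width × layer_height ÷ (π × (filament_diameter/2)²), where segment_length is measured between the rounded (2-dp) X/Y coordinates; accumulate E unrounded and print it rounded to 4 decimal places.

At z = 11.75 mm: the cube (footprint 29.5×10) is included at this height; the sphere at (10, 8) does not reach this height (|z−center|=11.250 > r=10.5); the cone at (-3.5, 12.5) is absent (z outside [15.5, 31]); the cube at (0, 7.5) is present — its section is the full 25.5×28 rectangle; Merging all regions: the regions partially overlap (shared area 63.75 mm²), so overlapping operands fuse into one piece — 1 connected region. The outline is a single polygon with 6 vertices. Extrusion per mm of travel: 0.25 × 0.25 / (π × 1.425²) = 0.009797. Accumulating E over each segment gives final E = 1.2736.

G0 X0.00 Y0.00 Z11.75
G1 X29.50 Y0.00 E0.2890
G1 X29.50 Y10.00 E0.3870
G1 X25.50 Y10.00 E0.4262
G1 X25.50 Y35.50 E0.6760
G1 X0.00 Y35.50 E0.9258
G1 X0.00 Y0.00 E1.2736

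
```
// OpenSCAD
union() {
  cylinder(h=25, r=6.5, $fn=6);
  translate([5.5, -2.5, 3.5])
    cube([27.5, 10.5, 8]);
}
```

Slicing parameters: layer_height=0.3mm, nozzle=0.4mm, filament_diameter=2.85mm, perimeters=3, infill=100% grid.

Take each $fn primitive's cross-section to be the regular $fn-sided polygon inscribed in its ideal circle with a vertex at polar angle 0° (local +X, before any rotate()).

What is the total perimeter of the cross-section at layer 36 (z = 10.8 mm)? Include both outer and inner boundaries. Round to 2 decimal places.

107.54 mm

At z = 10.8 mm: the cylinder: section is a regular 6-gon, circumradius r=6.5 (perimeter = 2·6·6.500·sin(180°/6) = 39.00 mm); the 27.5×10.5 cube at (5.5, -2.5) contributes its full rectangle (perimeter 76.00 mm); Combining (union): the regions partially overlap (shared area 1.73 mm²), so the edge portions inside another operand are dropped and the merged outline is re-measured after clipping — boundary = 107.54 mm. Overall, the cross-section is a single solid region. Total boundary length (outer) = 107.54 mm.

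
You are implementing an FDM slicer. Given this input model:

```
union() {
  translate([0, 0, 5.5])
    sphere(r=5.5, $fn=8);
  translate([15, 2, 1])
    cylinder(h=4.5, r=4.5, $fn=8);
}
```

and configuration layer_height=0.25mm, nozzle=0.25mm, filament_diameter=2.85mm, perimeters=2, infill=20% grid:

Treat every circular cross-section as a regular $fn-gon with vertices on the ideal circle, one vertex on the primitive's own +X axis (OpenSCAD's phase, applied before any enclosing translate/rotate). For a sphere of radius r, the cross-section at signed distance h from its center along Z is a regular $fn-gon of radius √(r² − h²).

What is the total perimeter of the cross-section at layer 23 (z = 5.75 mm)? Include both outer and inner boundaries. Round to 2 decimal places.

At z = 5.75 mm: the r=5.5 sphere contributes a regular 8-gon of circumradius √(5.5²−0.25²) = 5.494 (perimeter = 2·8·5.494·sin(180°/8) = 33.64 mm); the cylinder at (15, 2) does not reach this height (z outside [1, 5.5]); Taking the union: only the r=5.5 sphere is present, so the union is just that shape — boundary = 33.64 mm. Overall, the cross-section is a single solid region. Total boundary length (outer) = 33.64 mm.

33.64 mm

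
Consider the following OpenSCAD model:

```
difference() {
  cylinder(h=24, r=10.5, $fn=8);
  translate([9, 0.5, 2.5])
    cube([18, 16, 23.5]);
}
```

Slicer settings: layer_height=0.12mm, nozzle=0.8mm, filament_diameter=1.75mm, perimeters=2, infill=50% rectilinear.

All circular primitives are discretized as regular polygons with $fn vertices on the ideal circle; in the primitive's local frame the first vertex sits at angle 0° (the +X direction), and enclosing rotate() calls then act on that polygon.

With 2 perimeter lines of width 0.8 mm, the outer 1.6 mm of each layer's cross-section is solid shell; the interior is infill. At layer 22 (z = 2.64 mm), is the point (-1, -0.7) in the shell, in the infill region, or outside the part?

At z = 2.64 mm: the r=10.5 cylinder contributes a regular 8-gon of circumradius 10.5; the cube at (9, 0.5) (footprint 18×16) is included at this height; Subtracting the remaining from the first: starting from the r=10.5 cylinder, the 18×16 cube at (9, 0.5) partially overlaps it — only the 2.02 mm² overlap (of its 288.00 mm²) is removed, clipping the outline — 1 connected region. Overall, the cross-section is a single solid region. The nearest boundary edge runs (-7.42, -7.42)→(-10.50, 0.00); distance from the point to it = 8.51 mm. The point is inside the cross-section and 8.51 mm from the nearest boundary — more than the 1.6 mm shell width (2 × 0.8), so it's in the infill interior.

infill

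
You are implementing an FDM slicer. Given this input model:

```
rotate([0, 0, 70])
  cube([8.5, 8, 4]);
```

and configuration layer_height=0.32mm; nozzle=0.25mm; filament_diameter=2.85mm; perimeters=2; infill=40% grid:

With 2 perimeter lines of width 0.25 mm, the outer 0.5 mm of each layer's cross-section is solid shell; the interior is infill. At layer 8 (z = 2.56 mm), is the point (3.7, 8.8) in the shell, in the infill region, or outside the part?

outside

At z = 2.56 mm: the 8.5×8 cube contributes its full rectangle; (whole slice rotated 70° about Z — lengths, areas and connectivity unchanged). Overall, the cross-section is a single solid region. Undo the 70° rotation: the query point maps to (9.535, -0.467) in the un-rotated model frame. The nearest boundary edge runs (0.00, 0.00)→(8.50, 0.00); distance from the point to it = 1.14 mm. The point is not inside any of the regions above, so it lies outside the cross-section (1.14 mm from the nearest boundary).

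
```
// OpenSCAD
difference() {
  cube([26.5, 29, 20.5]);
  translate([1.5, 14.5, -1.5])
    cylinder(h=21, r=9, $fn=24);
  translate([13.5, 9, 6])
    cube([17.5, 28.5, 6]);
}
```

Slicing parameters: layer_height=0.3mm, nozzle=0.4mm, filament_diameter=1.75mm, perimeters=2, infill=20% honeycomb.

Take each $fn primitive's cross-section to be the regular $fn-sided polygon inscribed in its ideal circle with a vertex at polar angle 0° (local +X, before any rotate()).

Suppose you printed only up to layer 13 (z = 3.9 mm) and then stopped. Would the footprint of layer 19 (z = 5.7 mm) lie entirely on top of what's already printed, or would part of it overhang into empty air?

entirely on top

Compare the two slices. At z = 3.9: the cube (footprint 26.5×29) is included at this height (area 768.50 mm²); the r=9 cylinder at (1.5, 14.5) gives a regular 24-gon of circumradius 9 (constant along its height) (area = (24/2)·9.000²·sin(360°/24) = 251.57 mm²); the cube at (13.5, 9) does not reach this height (z outside [6, 12]); Taking the first minus the rest: starting from the 26.5×29 cube (768.50 mm²), the r=9 cylinder at (1.5, 14.5) partially overlaps it — only the 152.49 mm² overlap (of its 251.57 mm²) is removed, clipping the outline — area = 616.01 mm². At z = 5.7: the cube is present — its section is the full 26.5×29 rectangle (area 768.50 mm²); the r=9 cylinder at (1.5, 14.5) contributes a regular 24-gon of circumradius 9 (area = (24/2)·9.000²·sin(360°/24) = 251.57 mm²); the cube at (13.5, 9) does not reach this height (z outside [6, 12]); Taking the first minus the rest: starting from the 26.5×29 cube (768.50 mm²), the r=9 cylinder at (1.5, 14.5) partially overlaps it — only the 152.49 mm² overlap (of its 251.57 mm²) is removed, clipping the outline — area = 616.01 mm². Checking containment: the cross-section at z = 5.7 is a subset of the cross-section at z = 3.9.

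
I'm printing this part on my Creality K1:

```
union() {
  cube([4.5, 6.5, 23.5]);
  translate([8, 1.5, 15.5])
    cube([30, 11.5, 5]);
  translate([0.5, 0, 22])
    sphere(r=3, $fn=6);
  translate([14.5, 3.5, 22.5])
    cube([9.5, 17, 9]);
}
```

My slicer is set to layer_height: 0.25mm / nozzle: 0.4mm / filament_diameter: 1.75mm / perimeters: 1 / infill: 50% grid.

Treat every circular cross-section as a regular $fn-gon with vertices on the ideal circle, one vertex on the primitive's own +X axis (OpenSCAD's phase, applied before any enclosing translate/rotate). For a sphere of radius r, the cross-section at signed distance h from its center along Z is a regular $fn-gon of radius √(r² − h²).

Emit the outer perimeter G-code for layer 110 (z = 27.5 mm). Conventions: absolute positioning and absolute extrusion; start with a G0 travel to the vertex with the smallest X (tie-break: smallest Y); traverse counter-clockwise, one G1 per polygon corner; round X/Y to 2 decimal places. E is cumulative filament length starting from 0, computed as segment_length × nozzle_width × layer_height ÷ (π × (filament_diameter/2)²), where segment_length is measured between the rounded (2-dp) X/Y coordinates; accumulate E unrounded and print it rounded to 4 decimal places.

At z = 27.5 mm: the cube is not intersected at this z (z outside [0, 23.5]); the cube at (8, 1.5) is absent (z outside [15.5, 20.5]); the sphere at (0.5, 0) is absent (|z−center|=5.500 > r=3); the cube at (14.5, 3.5) is present — its section is the full 9.5×17 rectangle; Taking the union: only the 9.5×17 cube at (14.5, 3.5) is present, so the union is just that shape — 1 connected region. The outline is a single polygon with 4 vertices. Extrusion per mm of travel: 0.4 × 0.25 / (π × 0.875²) = 0.041575. Accumulating E over each segment gives final E = 2.2035.

G0 X14.50 Y3.50 Z27.50
G1 X24.00 Y3.50 E0.3950
G1 X24.00 Y20.50 E1.1017
G1 X14.50 Y20.50 E1.4967
G1 X14.50 Y3.50 E2.2035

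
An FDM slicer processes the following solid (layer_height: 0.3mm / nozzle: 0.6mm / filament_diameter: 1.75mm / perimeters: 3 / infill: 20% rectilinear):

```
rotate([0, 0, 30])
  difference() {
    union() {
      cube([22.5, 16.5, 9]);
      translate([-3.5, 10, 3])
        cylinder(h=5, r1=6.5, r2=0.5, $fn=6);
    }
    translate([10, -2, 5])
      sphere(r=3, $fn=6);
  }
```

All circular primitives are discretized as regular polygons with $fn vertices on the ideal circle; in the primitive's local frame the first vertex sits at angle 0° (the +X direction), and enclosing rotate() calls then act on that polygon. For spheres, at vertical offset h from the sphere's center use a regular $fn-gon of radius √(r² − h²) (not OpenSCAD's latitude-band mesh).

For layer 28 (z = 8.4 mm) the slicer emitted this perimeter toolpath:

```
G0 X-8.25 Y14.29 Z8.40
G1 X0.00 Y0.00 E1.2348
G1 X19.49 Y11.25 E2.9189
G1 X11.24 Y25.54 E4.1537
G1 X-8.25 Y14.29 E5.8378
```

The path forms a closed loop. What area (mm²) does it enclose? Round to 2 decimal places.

Apply the shoelace formula to the sequence of (X, Y) vertices; enclosed area = 371.32 mm².

371.32 mm²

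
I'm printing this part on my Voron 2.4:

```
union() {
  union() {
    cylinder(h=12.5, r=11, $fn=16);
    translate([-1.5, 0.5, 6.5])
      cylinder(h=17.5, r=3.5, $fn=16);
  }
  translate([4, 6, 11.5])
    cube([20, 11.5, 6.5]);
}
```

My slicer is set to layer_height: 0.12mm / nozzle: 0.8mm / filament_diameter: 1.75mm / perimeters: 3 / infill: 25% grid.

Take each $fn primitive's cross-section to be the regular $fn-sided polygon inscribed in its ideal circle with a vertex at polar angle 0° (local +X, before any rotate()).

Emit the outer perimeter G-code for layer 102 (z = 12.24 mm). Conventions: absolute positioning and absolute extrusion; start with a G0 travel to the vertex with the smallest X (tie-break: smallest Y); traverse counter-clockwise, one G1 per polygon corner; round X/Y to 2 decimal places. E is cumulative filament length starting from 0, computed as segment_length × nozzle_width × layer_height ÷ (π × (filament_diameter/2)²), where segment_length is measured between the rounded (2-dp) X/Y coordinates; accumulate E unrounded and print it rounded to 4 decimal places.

At z = 12.24 mm: the r=11 cylinder contributes a regular 16-gon of circumradius 11; the r=3.5 cylinder at (-1.5, 0.5) contributes a regular 16-gon of circumradius 3.5; Merging all regions: the r=3.5 cylinder at (-1.5, 0.5) lies entirely inside the r=11 cylinder, so the union is just the r=11 cylinder — 1 connected region; the cube at (4, 6) is present — its section is the full 20×11.5 rectangle; Taking the union: the regions partially overlap (shared area 12.53 mm²), so overlapping operands fuse into one piece — 1 connected region. The outline is a single polygon with 19 vertices. Extrusion per mm of travel: 0.8 × 0.12 / (π × 0.875²) = 0.039912. Accumulating E over each segment gives final E = 4.6240.

G0 X-11.00 Y0.00 Z12.24
G1 X-10.16 Y-4.21 E0.1713
G1 X-7.78 Y-7.78 E0.3426
G1 X-4.21 Y-10.16 E0.5138
G1 X0.00 Y-11.00 E0.6852
G1 X4.21 Y-10.16 E0.8565
G1 X7.78 Y-7.78 E1.0278
G1 X10.16 Y-4.21 E1.1990
G1 X11.00 Y0.00 E1.3704
G1 X10.16 Y4.21 E1.5417
G1 X8.97 Y6.00 E1.6275
G1 X24.00 Y6.00 E2.2274
G1 X24.00 Y17.50 E2.6864
G1 X4.00 Y17.50 E3.4846
G1 X4.00 Y10.20 E3.7760
G1 X0.00 Y11.00 E3.9388
G1 X-4.21 Y10.16 E4.1101
G1 X-7.78 Y7.78 E4.2814
G1 X-10.16 Y4.21 E4.4526
G1 X-11.00 Y0.00 E4.6240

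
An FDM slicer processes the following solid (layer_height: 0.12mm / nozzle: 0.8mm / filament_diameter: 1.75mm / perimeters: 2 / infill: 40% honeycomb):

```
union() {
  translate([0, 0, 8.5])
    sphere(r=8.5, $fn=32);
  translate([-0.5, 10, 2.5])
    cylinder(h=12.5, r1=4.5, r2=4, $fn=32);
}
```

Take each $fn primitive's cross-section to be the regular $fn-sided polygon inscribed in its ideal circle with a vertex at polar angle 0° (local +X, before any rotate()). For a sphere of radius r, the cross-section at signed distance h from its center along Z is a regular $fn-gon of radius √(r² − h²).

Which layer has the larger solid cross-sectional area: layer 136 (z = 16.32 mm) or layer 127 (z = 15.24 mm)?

Layer 136 (z = 16.32): the r=8.5 sphere contributes a regular 32-gon of circumradius √(8.5²−7.82²) = 3.331 (area = (32/2)·3.331²·sin(360°/32) = 34.64 mm²); the cone at (-0.5, 10) is absent (z outside [2.5, 15]); Combining (union): only the r=8.5 sphere is present, so the union is just that shape — area = 34.64 mm². So its area = 34.64 mm². Layer 127 (z = 15.24): the r=8.5 sphere contributes a regular 32-gon of circumradius √(8.5²−6.74²) = 5.179 (area = (32/2)·5.179²·sin(360°/32) = 83.72 mm²); the cone at (-0.5, 10) is absent (z outside [2.5, 15]); Taking the union: only the r=8.5 sphere is present, so the union is just that shape — area = 83.72 mm². So its area = 83.72 mm². Layer 127 is larger (83.72 vs 34.64 mm²).

layer 127 (z = 15.24 mm)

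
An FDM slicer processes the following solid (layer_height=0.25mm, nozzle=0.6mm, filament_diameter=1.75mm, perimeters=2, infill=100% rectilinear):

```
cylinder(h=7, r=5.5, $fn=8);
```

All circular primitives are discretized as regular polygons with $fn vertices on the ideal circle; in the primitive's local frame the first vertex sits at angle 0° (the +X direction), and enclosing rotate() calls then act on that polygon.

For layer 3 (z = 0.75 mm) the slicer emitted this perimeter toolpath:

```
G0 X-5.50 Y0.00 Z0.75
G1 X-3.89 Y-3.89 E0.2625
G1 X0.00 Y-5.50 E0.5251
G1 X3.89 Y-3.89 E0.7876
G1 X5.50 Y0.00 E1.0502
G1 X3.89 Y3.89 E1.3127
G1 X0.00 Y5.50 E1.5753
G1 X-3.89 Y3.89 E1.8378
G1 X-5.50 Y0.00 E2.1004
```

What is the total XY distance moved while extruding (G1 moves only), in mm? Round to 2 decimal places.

33.68 mm

Sum the Euclidean lengths of each G1 segment: total = 33.68 mm.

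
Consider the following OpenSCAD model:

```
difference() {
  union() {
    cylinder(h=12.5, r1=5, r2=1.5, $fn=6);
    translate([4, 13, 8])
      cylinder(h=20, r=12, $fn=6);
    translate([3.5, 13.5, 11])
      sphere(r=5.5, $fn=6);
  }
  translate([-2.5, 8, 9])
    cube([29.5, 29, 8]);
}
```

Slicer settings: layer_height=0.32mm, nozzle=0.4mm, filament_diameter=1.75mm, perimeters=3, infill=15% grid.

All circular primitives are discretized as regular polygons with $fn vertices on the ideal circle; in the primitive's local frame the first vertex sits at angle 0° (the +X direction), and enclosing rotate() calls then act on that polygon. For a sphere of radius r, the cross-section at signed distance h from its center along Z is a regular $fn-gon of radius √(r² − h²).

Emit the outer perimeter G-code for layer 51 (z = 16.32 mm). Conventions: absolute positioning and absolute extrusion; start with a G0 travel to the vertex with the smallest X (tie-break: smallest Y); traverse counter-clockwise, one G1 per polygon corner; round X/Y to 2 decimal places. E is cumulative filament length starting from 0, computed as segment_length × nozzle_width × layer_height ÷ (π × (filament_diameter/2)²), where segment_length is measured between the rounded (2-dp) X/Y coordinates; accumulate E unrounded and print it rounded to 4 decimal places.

At z = 16.32 mm: the cone does not reach this height (z outside [0, 12.5]); the r=12 cylinder at (4, 13) gives a regular 6-gon of circumradius 12 (constant along its height); the r=5.5 sphere at (3.5, 13.5) contributes a regular 6-gon of circumradius √(5.5²−5.32²) = 1.396; Merging all regions: the r=5.5 sphere at (3.5, 13.5) lies entirely inside the r=12 cylinder at (4, 13), so the union is just the r=12 cylinder at (4, 13) — 1 connected region; the cube at (-2.5, 8) is present — its section is the full 29.5×29 rectangle; Subtracting the remaining from the first: starting from that combined region, the 29.5×29 cube at (-2.5, 8) partially overlaps it — only the 246.15 mm² overlap (of its 855.50 mm²) is removed, clipping the outline — 1 connected region. The outline is a single polygon with 6 vertices. Extrusion per mm of travel: 0.4 × 0.32 / (π × 0.875²) = 0.053216. Accumulating E over each segment gives final E = 3.7977.

G0 X-8.00 Y13.00 Z16.32
G1 X-2.00 Y2.61 E0.6385
G1 X10.00 Y2.61 E1.2771
G1 X13.11 Y8.00 E1.6082
G1 X-2.50 Y8.00 E2.4389
G1 X-2.50 Y22.53 E3.2122
G1 X-8.00 Y13.00 E3.7977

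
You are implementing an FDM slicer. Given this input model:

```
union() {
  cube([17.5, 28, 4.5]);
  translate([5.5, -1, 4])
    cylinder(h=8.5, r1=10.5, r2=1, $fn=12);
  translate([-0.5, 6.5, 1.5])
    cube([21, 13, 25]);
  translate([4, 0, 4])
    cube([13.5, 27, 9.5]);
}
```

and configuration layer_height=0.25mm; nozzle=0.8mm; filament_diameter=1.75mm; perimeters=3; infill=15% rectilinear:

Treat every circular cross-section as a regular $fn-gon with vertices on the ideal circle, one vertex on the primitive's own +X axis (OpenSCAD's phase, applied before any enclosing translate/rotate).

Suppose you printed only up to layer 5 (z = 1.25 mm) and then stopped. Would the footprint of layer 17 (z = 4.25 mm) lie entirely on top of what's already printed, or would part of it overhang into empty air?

Compare the two slices. At z = 1.25: the cube (footprint 17.5×28) is included at this height (area 490.00 mm²); the cone at (5.5, -1) does not reach this height (z outside [4, 12.5]); the cube at (-0.5, 6.5) is absent (z outside [1.5, 26.5]); the cube at (4, 0) is not intersected at this z (z outside [4, 13.5]); Merging all regions: only the 17.5×28 cube is present, so the union is just that shape — area = 490.00 mm². At z = 4.25: the cube is present — its section is the full 17.5×28 rectangle (area 490.00 mm²); the cone at (5.5, -1) contributes a regular 12-gon of circumradius 10.221 (interpolated between r1=10.5 and r2=1 at t=0.029) (area = (12/2)·10.221²·sin(360°/12) = 313.38 mm²); the cube at (-0.5, 6.5) (footprint 21×13) is included at this height (area 273.00 mm²); the 13.5×27 cube at (4, 0) contributes its full rectangle (area 364.50 mm²); Combining (union): the regions partially overlap — summed areas 1440.88 mm² minus the doubly-counted overlap 707.22 mm² gives 733.66 mm² — area = 733.66 mm². Checking containment: at z = 4.25 the cross-section extends beyond the z = 1.25 cross-section by about 243.66 mm².

part overhangs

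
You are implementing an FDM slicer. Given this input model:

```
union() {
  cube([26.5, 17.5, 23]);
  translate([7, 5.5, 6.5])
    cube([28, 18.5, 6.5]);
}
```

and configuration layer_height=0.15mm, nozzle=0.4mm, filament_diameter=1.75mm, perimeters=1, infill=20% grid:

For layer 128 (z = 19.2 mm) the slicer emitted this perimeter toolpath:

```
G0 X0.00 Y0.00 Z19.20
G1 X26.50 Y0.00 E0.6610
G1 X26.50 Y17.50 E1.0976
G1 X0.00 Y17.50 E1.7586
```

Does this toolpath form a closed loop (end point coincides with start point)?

Start point (G0): (0.00, 0.00). End point (last G1): the path does not return to the start — open.

no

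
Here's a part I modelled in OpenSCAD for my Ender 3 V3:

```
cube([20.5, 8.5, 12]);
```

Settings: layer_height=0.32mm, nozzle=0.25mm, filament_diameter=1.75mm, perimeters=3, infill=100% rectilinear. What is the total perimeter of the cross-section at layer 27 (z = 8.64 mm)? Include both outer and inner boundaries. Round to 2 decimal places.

At z = 8.64 mm: the cube (footprint 20.5×8.5) is included at this height (perimeter 58.00 mm). Overall, the cross-section is a single solid region. Total boundary length (outer) = 58.00 mm.

58.00 mm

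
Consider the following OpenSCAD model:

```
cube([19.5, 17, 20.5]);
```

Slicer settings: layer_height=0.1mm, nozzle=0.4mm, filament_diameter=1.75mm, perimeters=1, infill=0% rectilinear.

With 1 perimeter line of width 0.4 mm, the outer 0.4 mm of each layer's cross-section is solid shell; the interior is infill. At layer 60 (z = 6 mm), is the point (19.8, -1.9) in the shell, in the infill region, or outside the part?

outside

At z = 6 mm: the cube is present — its section is the full 19.5×17 rectangle. Overall, the cross-section is a single solid region. The nearest boundary edge runs (0.00, 0.00)→(19.50, 0.00); distance from the point to it = 1.92 mm. The point is not inside any of the regions above, so it lies outside the cross-section (1.92 mm from the nearest boundary).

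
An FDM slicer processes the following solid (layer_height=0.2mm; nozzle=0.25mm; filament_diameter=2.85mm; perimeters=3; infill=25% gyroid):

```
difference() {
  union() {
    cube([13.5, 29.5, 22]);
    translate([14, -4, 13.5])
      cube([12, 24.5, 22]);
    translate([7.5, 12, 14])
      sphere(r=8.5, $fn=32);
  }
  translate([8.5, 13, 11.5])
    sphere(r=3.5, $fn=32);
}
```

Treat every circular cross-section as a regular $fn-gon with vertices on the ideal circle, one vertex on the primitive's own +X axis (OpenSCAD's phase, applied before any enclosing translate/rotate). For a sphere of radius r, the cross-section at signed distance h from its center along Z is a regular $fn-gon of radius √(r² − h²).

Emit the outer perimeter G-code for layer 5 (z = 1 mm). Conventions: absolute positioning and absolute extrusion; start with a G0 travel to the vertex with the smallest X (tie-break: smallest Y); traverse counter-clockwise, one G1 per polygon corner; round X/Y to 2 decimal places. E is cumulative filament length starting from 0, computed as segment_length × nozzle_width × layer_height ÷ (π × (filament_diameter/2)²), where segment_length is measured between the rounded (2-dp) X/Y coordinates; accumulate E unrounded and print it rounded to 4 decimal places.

G0 X0.00 Y0.00 Z1.00
G1 X13.50 Y0.00 E0.1058
G1 X13.50 Y29.50 E0.3370
G1 X0.00 Y29.50 E0.4428
G1 X0.00 Y0.00 E0.6740

At z = 1 mm: the 13.5×29.5 cube contributes its full rectangle; the cube at (14, -4) does not reach this height (z outside [13.5, 35.5]); the sphere at (7.5, 12) does not reach this height (|z−center|=13.000 > r=8.5); Merging all regions: only the 13.5×29.5 cube is present, so the union is just that shape — 1 connected region; the sphere at (8.5, 13) is absent (|z−center|=10.500 > r=3.5); Taking the first minus the rest: none of the subtracted shapes is present at this height, so that combined region is unchanged — 1 connected region. The outline is a single polygon with 4 vertices. Extrusion per mm of travel: 0.25 × 0.2 / (π × 1.425²) = 0.007838. Accumulating E over each segment gives final E = 0.6740.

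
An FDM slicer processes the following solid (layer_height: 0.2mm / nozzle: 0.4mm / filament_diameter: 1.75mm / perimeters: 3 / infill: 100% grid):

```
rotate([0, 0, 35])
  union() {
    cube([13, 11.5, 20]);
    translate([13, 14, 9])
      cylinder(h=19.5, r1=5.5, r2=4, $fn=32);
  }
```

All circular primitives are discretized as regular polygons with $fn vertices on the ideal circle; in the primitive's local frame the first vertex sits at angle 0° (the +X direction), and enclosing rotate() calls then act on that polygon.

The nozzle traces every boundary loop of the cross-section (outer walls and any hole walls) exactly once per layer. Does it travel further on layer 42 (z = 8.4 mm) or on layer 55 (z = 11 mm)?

Layer 42 (z = 8.4): the 13×11.5 cube contributes its full rectangle (perimeter 49.00 mm); the cone at (13, 14) is absent (z outside [9, 28.5]); Combining (union): only the 13×11.5 cube is present, so the union is just that shape — boundary = 49.00 mm; (whole slice rotated 35° about Z — lengths, areas and connectivity unchanged). So its perimeter = 49.00 mm. Layer 55 (z = 11): the 13×11.5 cube contributes its full rectangle (perimeter 49.00 mm); the cone at (13, 14) (r1=5.5→r2=4) has section circumradius 5.346 here — a regular 32-gon (perimeter = 2·32·5.346·sin(180°/32) = 33.54 mm); Taking the union: the regions partially overlap (shared area 9.49 mm²), so the edge portions inside another operand are dropped and the merged outline is re-measured after clipping — boundary = 69.22 mm; (whole slice rotated 35° about Z — lengths, areas and connectivity unchanged). So its perimeter = 69.22 mm. Layer 55 is larger (69.22 vs 49.00 mm).

layer 55 (z = 11 mm)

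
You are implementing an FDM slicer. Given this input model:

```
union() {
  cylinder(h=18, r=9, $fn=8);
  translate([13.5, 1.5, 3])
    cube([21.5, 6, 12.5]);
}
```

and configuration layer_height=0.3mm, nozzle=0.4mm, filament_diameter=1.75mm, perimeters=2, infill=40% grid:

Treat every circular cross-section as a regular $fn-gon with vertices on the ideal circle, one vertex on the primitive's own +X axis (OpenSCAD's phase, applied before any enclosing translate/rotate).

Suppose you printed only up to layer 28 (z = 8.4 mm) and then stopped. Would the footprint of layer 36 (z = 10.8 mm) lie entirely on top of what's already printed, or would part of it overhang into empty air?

entirely on top

Compare the two slices. At z = 8.4: the r=9 cylinder contributes a regular 8-gon of circumradius 9 (area = (8/2)·9.000²·sin(360°/8) = 229.10 mm²); the cube at (13.5, 1.5) (footprint 21.5×6) is included at this height (area 129.00 mm²); Merging all regions: the 2 present regions are separate (no shared area or edge), so areas and boundary lengths simply add and each stays a separate island — area = 358.10 mm². At z = 10.8: the r=9 cylinder gives a regular 8-gon of circumradius 9 (constant along its height) (area = (8/2)·9.000²·sin(360°/8) = 229.10 mm²); the cube at (13.5, 1.5) (footprint 21.5×6) is included at this height (area 129.00 mm²); Taking the union: the 2 present regions are separate (no shared area or edge), so areas and boundary lengths simply add and each stays a separate island — area = 358.10 mm². Checking containment: the cross-section at z = 10.8 is a subset of the cross-section at z = 8.4.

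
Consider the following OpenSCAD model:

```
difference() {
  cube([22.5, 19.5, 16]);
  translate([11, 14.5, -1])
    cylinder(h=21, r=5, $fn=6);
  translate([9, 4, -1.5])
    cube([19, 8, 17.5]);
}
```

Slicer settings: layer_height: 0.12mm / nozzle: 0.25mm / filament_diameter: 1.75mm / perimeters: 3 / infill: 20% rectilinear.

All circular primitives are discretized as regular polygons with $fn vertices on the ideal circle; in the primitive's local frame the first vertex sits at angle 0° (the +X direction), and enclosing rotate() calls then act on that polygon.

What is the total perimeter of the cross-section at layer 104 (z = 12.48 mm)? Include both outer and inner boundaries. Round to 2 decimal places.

At z = 12.48 mm: the 22.5×19.5 cube contributes its full rectangle (perimeter 84.00 mm); the cylinder at (11, 14.5): section is a regular 6-gon, circumradius r=5 (perimeter = 2·6·5.000·sin(180°/6) = 30.00 mm); the cube at (9, 4) is present — its section is the full 19×8 rectangle (perimeter 54.00 mm); After the difference (first − rest): starting from the 22.5×19.5 cube, the r=5 cylinder at (11, 14.5) lies wholly inside it (removes its full 64.95 mm² and its 30.00 mm outline becomes a hole wall); the 19×8 cube at (9, 4) partially overlaps it — only the 98.80 mm² overlap (of its 152.00 mm²) is removed, clipping the outline — boundary = 127.00 mm. Overall, the cross-section is a single solid region. Total boundary length (outer) = 127.00 mm.

127.00 mm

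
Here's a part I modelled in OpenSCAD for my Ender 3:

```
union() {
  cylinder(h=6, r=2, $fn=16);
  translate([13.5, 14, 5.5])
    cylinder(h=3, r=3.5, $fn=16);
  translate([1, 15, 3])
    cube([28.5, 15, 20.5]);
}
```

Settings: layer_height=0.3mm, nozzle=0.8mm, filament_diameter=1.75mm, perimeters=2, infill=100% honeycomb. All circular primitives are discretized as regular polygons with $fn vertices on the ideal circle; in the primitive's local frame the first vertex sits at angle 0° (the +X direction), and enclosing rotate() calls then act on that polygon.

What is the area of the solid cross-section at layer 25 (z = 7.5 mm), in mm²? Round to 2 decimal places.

453.05 mm²

At z = 7.5 mm: the cylinder is not intersected at this z (z outside [0, 6]); the r=3.5 cylinder at (13.5, 14) gives a regular 16-gon of circumradius 3.5 (constant along its height) (area = (16/2)·3.500²·sin(360°/16) = 37.50 mm²); the cube at (1, 15) (footprint 28.5×15) is included at this height (area 427.50 mm²); Taking the union: the regions partially overlap — summed areas 465.00 mm² minus the doubly-counted overlap 11.95 mm² gives 453.05 mm² — area = 453.05 mm². Overall, the cross-section is a single solid region. Net area = 453.05 mm².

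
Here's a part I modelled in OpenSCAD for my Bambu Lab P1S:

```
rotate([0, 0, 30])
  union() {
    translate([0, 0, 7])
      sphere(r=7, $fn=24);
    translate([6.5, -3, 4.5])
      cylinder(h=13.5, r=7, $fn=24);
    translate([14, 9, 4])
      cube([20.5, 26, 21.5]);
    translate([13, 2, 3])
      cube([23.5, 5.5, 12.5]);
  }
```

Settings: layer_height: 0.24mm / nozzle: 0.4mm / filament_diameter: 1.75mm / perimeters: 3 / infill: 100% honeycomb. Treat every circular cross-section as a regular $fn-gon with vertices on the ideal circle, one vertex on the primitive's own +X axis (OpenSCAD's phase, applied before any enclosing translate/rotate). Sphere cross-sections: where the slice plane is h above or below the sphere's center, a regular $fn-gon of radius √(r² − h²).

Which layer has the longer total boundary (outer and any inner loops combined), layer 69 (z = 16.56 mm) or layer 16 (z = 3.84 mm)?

Layer 69 (z = 16.56): the sphere is absent (|z−center|=9.560 > r=7); the r=7 cylinder at (6.5, -3) contributes a regular 24-gon of circumradius 7 (perimeter = 2·24·7.000·sin(180°/24) = 43.86 mm); the cube at (14, 9) is present — its section is the full 20.5×26 rectangle (perimeter 93.00 mm); the cube at (13, 2) is absent (z outside [3, 15.5]); Taking the union: the 2 present regions are separate (no shared area or edge), so areas and boundary lengths simply add and each stays a separate island — boundary = 136.86 mm; (rotated 30° about Z; rotation is an isometry so areas/perimeters/island counts are preserved). So its perimeter = 136.86 mm. Layer 16 (z = 3.84): the r=7 sphere contributes a regular 24-gon of circumradius √(7²−3.16²) = 6.246 (perimeter = 2·24·6.246·sin(180°/24) = 39.13 mm); the cylinder at (6.5, -3) is not intersected at this z (z outside [4.5, 18]); the cube at (14, 9) is absent (z outside [4, 25.5]); the cube at (13, 2) (footprint 23.5×5.5) is included at this height (perimeter 58.00 mm); Merging all regions: the 2 present regions are separate (no shared area or edge), so areas and boundary lengths simply add and each stays a separate island — boundary = 97.13 mm; (rotated 30° about Z; rotation is an isometry so areas/perimeters/island counts are preserved). So its perimeter = 97.13 mm. Layer 69 is larger (136.86 vs 97.13 mm).

layer 69 (z = 16.56 mm)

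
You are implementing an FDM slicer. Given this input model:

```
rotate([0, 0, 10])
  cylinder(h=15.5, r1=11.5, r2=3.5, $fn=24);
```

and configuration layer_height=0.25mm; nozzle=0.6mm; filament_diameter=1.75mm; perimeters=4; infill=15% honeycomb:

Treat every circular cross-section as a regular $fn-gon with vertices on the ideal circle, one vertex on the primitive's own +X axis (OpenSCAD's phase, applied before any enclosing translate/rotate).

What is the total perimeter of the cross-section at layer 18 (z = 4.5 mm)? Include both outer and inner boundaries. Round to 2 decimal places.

At z = 4.5 mm: the cone: at t=0.290 of its height the radius interpolates to r₁+(r₂−r₁)t = 9.177, giving a regular 24-gon of that circumradius (perimeter = 2·24·9.177·sin(180°/24) = 57.50 mm); (rotated 10° about Z; rotation is an isometry so areas/perimeters/island counts are preserved). Overall, the cross-section is a single solid region. Total boundary length (outer) = 57.50 mm.

57.50 mm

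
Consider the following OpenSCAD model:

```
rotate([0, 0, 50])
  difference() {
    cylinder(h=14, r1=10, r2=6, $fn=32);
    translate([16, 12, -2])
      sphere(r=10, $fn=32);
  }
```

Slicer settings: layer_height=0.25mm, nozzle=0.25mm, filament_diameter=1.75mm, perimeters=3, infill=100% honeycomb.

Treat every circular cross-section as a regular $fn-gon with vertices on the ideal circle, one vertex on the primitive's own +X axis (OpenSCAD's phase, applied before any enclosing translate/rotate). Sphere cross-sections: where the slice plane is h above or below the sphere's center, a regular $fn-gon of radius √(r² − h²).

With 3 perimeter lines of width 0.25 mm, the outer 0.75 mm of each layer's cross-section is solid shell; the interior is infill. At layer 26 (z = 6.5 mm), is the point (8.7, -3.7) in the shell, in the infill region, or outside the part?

outside

At z = 6.5 mm: the cone contributes a regular 32-gon of circumradius 8.143 (interpolated between r1=10 and r2=6 at t=0.464); the sphere at (16, 12): section is a regular 32-gon, circumradius = √(r²−h²) = √(10²−8.5²) = 5.268; After the difference (first − rest): starting from the cone, the r=10 sphere at (16, 12) misses the remaining region (no effect) — 1 connected region; (rotated 50° about Z; rotation is an isometry so areas/perimeters/island counts are preserved). Overall, the cross-section is a single solid region. Undo the 50° rotation: the query point maps to (2.758, -9.043) in the un-rotated model frame. The nearest boundary edge runs (3.12, -7.52)→(1.59, -7.99); distance from the point to it = 1.35 mm. The point is not inside any of the regions above, so it lies outside the cross-section (1.35 mm from the nearest boundary).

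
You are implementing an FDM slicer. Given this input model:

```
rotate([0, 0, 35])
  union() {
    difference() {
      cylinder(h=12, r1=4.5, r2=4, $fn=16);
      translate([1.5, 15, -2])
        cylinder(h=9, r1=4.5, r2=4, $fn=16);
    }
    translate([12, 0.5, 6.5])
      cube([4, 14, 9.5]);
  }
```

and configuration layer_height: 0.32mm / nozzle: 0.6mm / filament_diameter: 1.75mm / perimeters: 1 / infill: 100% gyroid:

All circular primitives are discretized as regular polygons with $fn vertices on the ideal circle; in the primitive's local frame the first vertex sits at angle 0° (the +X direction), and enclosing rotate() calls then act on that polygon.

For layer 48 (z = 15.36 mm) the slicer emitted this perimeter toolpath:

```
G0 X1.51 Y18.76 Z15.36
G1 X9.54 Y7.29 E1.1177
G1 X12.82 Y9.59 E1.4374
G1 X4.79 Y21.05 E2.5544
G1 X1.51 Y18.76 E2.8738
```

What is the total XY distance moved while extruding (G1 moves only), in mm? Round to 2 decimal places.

Sum the Euclidean lengths of each G1 segment: total = 36.00 mm.

36.00 mm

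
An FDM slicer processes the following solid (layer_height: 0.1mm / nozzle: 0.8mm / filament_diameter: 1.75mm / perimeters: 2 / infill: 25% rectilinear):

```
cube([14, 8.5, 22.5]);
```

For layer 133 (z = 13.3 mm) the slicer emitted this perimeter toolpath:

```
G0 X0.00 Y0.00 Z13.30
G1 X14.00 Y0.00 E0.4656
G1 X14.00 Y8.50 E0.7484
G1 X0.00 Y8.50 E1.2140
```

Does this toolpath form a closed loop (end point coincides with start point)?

Start point (G0): (0.00, 0.00). End point (last G1): the path does not return to the start — open.

no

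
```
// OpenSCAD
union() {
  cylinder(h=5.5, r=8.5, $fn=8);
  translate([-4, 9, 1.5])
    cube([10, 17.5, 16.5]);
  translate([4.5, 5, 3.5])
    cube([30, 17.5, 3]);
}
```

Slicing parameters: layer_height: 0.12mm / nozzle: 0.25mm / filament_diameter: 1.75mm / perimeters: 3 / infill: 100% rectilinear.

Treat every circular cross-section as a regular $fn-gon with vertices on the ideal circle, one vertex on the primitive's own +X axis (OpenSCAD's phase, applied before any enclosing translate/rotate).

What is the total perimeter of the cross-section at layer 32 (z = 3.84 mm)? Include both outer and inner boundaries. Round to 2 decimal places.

165.75 mm

At z = 3.84 mm: the cylinder: section is a regular 8-gon, circumradius r=8.5 (perimeter = 2·8·8.500·sin(180°/8) = 52.04 mm); the cube at (-4, 9) is present — its section is the full 10×17.5 rectangle (perimeter 55.00 mm); the cube at (4.5, 5) is present — its section is the full 30×17.5 rectangle (perimeter 95.00 mm); Combining (union): the regions partially overlap (shared area 22.46 mm²), so the edge portions inside another operand are dropped and the merged outline is re-measured after clipping — boundary = 165.75 mm. Overall, the cross-section is a single solid region. Total boundary length (outer) = 165.75 mm.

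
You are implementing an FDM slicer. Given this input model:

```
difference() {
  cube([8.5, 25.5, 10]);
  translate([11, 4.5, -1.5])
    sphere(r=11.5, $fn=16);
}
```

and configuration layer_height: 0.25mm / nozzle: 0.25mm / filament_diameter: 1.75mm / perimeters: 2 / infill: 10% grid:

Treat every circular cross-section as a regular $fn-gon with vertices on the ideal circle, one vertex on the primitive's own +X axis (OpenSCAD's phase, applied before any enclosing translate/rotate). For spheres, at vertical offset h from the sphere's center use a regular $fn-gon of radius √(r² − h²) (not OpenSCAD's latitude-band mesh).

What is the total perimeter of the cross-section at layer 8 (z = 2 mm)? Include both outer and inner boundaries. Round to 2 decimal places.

64.82 mm

At z = 2 mm: the 8.5×25.5 cube contributes its full rectangle (perimeter 68.00 mm); the sphere at (11, 4.5): section is a regular 16-gon, circumradius = √(r²−h²) = √(11.5²−3.5²) = 10.954 (perimeter = 2·16·10.954·sin(180°/16) = 68.39 mm); After the difference (first − rest): starting from the 8.5×25.5 cube, the r=11.5 sphere at (11, 4.5) partially overlaps it — only the 101.09 mm² overlap (of its 367.38 mm²) is removed, clipping the outline — boundary = 64.82 mm. Overall, the cross-section is a single solid region. Total boundary length (outer) = 64.82 mm.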